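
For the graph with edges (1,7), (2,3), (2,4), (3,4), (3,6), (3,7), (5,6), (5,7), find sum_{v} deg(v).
16 (handshake: sum of degrees = 2|E| = 2 x 8 = 16)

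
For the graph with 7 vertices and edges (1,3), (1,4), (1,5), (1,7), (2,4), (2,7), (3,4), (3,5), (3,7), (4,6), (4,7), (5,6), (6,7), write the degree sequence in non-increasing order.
[5, 5, 4, 4, 3, 3, 2] (degrees: deg(1)=4, deg(2)=2, deg(3)=4, deg(4)=5, deg(5)=3, deg(6)=3, deg(7)=5)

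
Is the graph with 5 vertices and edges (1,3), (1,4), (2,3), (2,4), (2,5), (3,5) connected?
Yes (BFS from 1 visits [1, 3, 4, 2, 5] — all 5 vertices reached)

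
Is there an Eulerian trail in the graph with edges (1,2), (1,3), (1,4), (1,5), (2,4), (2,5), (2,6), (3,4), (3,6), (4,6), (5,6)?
Yes (the graph is connected and exactly 2 vertices have odd degree: {3, 5}; any Eulerian path must start and end at those)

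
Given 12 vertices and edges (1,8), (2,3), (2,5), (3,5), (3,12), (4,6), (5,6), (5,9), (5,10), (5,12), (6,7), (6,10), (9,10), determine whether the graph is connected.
No, it has 3 components: {1, 8}, {2, 3, 4, 5, 6, 7, 9, 10, 12}, {11}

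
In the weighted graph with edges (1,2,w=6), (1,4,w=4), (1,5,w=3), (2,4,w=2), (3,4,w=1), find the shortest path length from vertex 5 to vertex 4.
7 (path: 5 -> 1 -> 4; weights 3 + 4 = 7)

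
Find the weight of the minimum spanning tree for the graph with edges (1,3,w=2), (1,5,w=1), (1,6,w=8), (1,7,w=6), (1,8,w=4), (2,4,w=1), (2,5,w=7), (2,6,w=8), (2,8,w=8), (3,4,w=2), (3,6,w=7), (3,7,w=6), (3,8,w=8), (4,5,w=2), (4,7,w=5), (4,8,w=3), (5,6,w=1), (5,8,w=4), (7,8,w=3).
13 (MST edges: (1,3,w=2), (1,5,w=1), (2,4,w=1), (3,4,w=2), (4,8,w=3), (5,6,w=1), (7,8,w=3); sum of weights 2 + 1 + 1 + 2 + 3 + 1 + 3 = 13)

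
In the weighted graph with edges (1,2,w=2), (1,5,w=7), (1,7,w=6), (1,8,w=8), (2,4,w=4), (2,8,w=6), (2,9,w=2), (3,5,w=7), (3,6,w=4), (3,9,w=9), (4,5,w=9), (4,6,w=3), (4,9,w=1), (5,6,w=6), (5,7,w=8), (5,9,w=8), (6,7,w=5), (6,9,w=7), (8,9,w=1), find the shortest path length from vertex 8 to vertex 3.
9 (path: 8 -> 9 -> 4 -> 6 -> 3; weights 1 + 1 + 3 + 4 = 9)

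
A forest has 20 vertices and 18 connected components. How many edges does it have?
2 (Each of the 18 component trees on V_i vertices has V_i - 1 edges; summing gives V - C = 20 - 18 = 2)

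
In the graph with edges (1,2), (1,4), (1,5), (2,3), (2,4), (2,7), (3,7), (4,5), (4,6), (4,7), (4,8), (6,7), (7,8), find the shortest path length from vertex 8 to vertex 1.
2 (path: 8 -> 4 -> 1, 2 edges)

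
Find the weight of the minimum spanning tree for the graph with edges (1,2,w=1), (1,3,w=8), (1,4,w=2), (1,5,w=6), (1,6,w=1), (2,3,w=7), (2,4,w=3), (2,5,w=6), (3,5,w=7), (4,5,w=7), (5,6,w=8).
17 (MST edges: (1,2,w=1), (1,4,w=2), (1,5,w=6), (1,6,w=1), (2,3,w=7); sum of weights 1 + 2 + 6 + 1 + 7 = 17)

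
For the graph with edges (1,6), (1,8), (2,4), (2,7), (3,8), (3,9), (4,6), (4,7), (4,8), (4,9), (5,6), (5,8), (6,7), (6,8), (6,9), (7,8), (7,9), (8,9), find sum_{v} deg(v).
36 (handshake: sum of degrees = 2|E| = 2 x 18 = 36)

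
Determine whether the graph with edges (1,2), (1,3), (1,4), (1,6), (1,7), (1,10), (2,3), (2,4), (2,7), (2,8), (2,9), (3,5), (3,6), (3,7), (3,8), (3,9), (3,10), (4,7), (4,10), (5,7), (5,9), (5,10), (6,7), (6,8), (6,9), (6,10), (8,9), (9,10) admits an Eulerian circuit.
Yes (the graph is connected and all 10 vertices have even degree)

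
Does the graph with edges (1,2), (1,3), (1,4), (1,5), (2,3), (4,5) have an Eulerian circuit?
Yes (the graph is connected and all 5 vertices have even degree)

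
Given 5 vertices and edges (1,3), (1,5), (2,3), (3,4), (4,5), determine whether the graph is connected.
Yes (BFS from 1 visits [1, 3, 5, 2, 4] — all 5 vertices reached)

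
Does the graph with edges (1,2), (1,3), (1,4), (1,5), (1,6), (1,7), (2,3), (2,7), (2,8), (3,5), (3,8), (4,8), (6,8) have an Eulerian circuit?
Yes (the graph is connected and all 8 vertices have even degree)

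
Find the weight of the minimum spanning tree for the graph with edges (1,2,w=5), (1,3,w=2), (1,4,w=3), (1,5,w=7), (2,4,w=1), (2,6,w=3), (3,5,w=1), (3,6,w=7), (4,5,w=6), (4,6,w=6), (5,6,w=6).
10 (MST edges: (1,3,w=2), (1,4,w=3), (2,4,w=1), (2,6,w=3), (3,5,w=1); sum of weights 2 + 3 + 1 + 3 + 1 = 10)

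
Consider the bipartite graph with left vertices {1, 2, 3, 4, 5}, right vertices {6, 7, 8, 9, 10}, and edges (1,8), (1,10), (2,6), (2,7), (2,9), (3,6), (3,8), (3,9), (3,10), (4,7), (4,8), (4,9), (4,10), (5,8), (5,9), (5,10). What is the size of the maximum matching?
5 (matching: (1,10), (2,9), (3,6), (4,7), (5,8); upper bound min(|L|,|R|) = min(5,5) = 5)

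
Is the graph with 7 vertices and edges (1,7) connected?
No, it has 6 components: {1, 7}, {2}, {3}, {4}, {5}, {6}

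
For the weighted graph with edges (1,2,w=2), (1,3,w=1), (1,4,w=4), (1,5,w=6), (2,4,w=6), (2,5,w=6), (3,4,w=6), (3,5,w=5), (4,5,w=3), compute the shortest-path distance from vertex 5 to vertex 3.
5 (path: 5 -> 3; weights 5 = 5)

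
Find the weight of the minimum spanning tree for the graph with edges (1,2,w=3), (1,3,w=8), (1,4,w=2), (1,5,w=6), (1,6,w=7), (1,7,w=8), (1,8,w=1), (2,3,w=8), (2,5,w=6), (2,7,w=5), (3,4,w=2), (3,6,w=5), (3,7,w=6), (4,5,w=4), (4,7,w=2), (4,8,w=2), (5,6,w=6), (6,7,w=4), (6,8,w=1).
15 (MST edges: (1,2,w=3), (1,4,w=2), (1,8,w=1), (3,4,w=2), (4,5,w=4), (4,7,w=2), (6,8,w=1); sum of weights 3 + 2 + 1 + 2 + 4 + 2 + 1 = 15)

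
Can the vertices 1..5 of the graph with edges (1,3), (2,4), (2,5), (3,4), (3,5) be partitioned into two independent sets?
Yes. Partition: {1, 4, 5}, {2, 3}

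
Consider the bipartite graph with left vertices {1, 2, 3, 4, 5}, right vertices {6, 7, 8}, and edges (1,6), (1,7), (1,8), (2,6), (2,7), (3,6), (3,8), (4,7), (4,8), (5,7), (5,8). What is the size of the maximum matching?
3 (matching: (1,8), (2,7), (3,6); upper bound min(|L|,|R|) = min(5,3) = 3)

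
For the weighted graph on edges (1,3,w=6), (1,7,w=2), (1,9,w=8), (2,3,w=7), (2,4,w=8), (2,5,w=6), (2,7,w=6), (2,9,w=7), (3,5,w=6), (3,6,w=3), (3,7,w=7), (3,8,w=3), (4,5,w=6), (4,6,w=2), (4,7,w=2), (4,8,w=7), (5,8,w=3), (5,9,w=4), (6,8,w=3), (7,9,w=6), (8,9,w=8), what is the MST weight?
25 (MST edges: (1,7,w=2), (2,5,w=6), (3,6,w=3), (3,8,w=3), (4,6,w=2), (4,7,w=2), (5,8,w=3), (5,9,w=4); sum of weights 2 + 6 + 3 + 3 + 2 + 2 + 3 + 4 = 25)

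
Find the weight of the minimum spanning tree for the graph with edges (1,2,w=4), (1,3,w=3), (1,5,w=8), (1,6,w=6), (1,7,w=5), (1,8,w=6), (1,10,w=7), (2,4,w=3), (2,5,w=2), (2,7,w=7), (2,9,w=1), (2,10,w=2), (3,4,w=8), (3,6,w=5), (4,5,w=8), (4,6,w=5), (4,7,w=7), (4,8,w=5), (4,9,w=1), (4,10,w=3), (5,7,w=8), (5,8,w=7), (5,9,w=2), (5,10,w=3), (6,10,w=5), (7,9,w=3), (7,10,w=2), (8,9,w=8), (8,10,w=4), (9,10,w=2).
24 (MST edges: (1,2,w=4), (1,3,w=3), (2,5,w=2), (2,9,w=1), (2,10,w=2), (3,6,w=5), (4,9,w=1), (7,10,w=2), (8,10,w=4); sum of weights 4 + 3 + 2 + 1 + 2 + 5 + 1 + 2 + 4 = 24)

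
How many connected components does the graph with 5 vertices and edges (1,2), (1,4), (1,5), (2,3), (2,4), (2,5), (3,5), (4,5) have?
1 (components: {1, 2, 3, 4, 5})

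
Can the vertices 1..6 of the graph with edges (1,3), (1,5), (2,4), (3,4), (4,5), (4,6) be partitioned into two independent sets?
Yes. Partition: {1, 4}, {2, 3, 5, 6}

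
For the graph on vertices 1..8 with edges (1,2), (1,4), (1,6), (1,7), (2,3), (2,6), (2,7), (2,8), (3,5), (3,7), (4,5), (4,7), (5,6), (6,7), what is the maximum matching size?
4 (matching: (1,6), (2,8), (3,5), (4,7); upper bound floor(n/2) = floor(8/2) = 4)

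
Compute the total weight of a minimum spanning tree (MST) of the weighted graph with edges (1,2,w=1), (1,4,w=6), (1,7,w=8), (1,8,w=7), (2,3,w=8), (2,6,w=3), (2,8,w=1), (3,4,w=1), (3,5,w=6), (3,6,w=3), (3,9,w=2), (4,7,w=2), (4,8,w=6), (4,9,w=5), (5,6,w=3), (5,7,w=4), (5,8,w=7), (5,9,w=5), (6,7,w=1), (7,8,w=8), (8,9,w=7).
14 (MST edges: (1,2,w=1), (2,6,w=3), (2,8,w=1), (3,4,w=1), (3,9,w=2), (4,7,w=2), (5,6,w=3), (6,7,w=1); sum of weights 1 + 3 + 1 + 1 + 2 + 2 + 3 + 1 = 14)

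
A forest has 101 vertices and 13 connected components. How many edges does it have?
88 (Each of the 13 component trees on V_i vertices has V_i - 1 edges; summing gives V - C = 101 - 13 = 88)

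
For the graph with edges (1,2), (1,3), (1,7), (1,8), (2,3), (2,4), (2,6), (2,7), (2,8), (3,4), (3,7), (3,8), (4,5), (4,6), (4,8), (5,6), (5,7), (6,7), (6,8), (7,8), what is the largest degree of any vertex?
6 (attained at vertices 2, 7, 8)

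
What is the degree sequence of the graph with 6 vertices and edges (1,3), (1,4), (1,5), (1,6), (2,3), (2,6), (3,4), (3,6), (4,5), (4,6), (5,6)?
[5, 4, 4, 4, 3, 2] (degrees: deg(1)=4, deg(2)=2, deg(3)=4, deg(4)=4, deg(5)=3, deg(6)=5)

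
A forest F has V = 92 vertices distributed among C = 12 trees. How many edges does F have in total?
80 (Each of the 12 component trees on V_i vertices has V_i - 1 edges; summing gives V - C = 92 - 12 = 80)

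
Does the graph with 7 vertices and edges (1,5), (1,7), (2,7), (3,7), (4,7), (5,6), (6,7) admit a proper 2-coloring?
Yes. Partition: {1, 2, 3, 4, 6}, {5, 7}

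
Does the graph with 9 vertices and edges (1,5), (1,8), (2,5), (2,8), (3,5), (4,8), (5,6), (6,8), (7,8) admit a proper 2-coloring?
Yes. Partition: {1, 2, 3, 4, 6, 7, 9}, {5, 8}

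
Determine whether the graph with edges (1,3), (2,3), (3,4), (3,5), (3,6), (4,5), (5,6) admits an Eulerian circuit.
No (4 vertices have odd degree: {1, 2, 3, 5}; Eulerian circuit requires 0)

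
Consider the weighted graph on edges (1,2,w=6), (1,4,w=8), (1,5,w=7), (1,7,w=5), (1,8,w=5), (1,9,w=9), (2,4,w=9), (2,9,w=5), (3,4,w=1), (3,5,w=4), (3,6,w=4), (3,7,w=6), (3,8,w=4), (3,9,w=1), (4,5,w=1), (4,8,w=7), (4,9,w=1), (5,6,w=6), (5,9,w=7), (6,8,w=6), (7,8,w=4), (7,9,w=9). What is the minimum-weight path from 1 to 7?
5 (path: 1 -> 7; weights 5 = 5)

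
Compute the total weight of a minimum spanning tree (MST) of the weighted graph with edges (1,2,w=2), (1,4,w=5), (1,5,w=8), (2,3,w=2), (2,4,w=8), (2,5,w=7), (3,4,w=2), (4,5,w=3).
9 (MST edges: (1,2,w=2), (2,3,w=2), (3,4,w=2), (4,5,w=3); sum of weights 2 + 2 + 2 + 3 = 9)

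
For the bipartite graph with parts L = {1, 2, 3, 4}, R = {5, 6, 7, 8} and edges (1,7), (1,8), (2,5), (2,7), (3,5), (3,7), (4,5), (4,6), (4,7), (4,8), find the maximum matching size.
4 (matching: (1,8), (2,7), (3,5), (4,6); upper bound min(|L|,|R|) = min(4,4) = 4)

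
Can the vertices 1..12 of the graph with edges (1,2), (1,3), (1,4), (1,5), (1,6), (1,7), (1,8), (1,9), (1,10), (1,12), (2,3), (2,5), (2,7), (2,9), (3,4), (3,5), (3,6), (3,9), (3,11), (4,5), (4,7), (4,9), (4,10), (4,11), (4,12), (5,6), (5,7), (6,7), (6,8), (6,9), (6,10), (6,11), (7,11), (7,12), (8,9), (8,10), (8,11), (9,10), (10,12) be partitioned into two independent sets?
No (odd cycle of length 3: 5 -> 1 -> 3 -> 5)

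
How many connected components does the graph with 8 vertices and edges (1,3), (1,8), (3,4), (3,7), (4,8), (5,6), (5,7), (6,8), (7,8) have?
2 (components: {1, 3, 4, 5, 6, 7, 8}, {2})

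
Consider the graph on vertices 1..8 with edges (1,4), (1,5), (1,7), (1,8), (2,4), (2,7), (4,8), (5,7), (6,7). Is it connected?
No, it has 2 components: {1, 2, 4, 5, 6, 7, 8}, {3}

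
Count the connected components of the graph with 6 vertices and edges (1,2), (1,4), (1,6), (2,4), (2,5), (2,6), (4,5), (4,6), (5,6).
2 (components: {1, 2, 4, 5, 6}, {3})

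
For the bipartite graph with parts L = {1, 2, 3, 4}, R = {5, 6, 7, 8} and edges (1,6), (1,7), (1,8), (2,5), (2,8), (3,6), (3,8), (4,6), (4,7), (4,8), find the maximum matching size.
4 (matching: (1,8), (2,5), (3,6), (4,7); upper bound min(|L|,|R|) = min(4,4) = 4)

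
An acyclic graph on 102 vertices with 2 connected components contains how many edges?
100 (Each of the 2 component trees on V_i vertices has V_i - 1 edges; summing gives V - C = 102 - 2 = 100)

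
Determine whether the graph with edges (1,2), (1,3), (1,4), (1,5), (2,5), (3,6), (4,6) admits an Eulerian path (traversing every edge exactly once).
Yes — and in fact it has an Eulerian circuit (the graph is connected and all 6 vertices have even degree)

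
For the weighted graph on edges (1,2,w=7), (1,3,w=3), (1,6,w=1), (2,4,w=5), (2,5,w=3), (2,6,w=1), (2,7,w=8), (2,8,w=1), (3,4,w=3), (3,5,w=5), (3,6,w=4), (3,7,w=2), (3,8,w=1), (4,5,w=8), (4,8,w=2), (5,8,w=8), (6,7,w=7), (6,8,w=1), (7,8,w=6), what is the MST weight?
11 (MST edges: (1,6,w=1), (2,5,w=3), (2,6,w=1), (2,8,w=1), (3,7,w=2), (3,8,w=1), (4,8,w=2); sum of weights 1 + 3 + 1 + 1 + 2 + 1 + 2 = 11)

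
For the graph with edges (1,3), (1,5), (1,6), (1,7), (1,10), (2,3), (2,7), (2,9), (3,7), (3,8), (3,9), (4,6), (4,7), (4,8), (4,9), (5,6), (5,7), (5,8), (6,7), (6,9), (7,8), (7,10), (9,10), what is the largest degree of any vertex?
8 (attained at vertex 7)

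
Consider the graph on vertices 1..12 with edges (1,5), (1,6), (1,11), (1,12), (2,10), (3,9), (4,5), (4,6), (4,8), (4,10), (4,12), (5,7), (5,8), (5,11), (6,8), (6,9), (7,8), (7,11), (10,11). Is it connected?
Yes (BFS from 1 visits [1, 5, 6, 11, 12, 4, 7, 8, 9, 10, 3, 2] — all 12 vertices reached)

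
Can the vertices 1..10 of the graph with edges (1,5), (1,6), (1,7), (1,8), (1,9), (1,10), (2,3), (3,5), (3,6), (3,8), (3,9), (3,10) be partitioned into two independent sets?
Yes. Partition: {1, 3, 4}, {2, 5, 6, 7, 8, 9, 10}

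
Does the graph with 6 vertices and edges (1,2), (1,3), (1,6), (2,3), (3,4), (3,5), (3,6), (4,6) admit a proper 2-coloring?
No (odd cycle of length 3: 3 -> 1 -> 2 -> 3)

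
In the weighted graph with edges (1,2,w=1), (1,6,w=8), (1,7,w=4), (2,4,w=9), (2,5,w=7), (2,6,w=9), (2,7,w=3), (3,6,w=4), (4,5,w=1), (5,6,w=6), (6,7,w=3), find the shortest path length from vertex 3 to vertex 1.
11 (path: 3 -> 6 -> 7 -> 1; weights 4 + 3 + 4 = 11)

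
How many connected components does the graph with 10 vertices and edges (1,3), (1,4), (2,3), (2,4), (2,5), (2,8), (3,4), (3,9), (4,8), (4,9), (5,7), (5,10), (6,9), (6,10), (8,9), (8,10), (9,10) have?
1 (components: {1, 2, 3, 4, 5, 6, 7, 8, 9, 10})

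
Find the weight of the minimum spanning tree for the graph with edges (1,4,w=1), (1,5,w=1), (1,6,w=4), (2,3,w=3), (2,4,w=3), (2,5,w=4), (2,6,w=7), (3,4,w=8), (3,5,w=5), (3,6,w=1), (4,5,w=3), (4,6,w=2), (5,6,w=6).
8 (MST edges: (1,4,w=1), (1,5,w=1), (2,3,w=3), (3,6,w=1), (4,6,w=2); sum of weights 1 + 1 + 3 + 1 + 2 = 8)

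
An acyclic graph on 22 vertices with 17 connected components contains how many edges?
5 (Each of the 17 component trees on V_i vertices has V_i - 1 edges; summing gives V - C = 22 - 17 = 5)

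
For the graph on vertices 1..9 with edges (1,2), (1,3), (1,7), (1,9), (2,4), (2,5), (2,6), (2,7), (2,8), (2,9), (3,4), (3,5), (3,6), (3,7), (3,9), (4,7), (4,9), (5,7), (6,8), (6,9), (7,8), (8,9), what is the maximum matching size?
4 (matching: (1,3), (2,9), (5,7), (6,8); upper bound floor(n/2) = floor(9/2) = 4)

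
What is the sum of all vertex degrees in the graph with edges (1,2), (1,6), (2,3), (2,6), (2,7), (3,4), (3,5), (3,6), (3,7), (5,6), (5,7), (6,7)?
24 (handshake: sum of degrees = 2|E| = 2 x 12 = 24)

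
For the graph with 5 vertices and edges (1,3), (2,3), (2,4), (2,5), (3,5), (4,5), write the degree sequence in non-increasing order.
[3, 3, 3, 2, 1] (degrees: deg(1)=1, deg(2)=3, deg(3)=3, deg(4)=2, deg(5)=3)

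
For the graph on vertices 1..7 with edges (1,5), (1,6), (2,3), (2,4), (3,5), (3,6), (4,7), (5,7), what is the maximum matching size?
3 (matching: (2,4), (3,6), (5,7); upper bound floor(n/2) = floor(7/2) = 3)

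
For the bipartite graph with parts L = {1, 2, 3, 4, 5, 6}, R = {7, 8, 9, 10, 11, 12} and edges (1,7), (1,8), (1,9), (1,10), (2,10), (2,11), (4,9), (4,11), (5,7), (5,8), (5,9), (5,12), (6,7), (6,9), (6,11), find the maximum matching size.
5 (matching: (1,8), (2,10), (4,9), (5,12), (6,11); upper bound min(|L|,|R|) = min(6,6) = 6)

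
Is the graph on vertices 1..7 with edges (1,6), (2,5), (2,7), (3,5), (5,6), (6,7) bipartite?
Yes. Partition: {1, 4, 5, 7}, {2, 3, 6}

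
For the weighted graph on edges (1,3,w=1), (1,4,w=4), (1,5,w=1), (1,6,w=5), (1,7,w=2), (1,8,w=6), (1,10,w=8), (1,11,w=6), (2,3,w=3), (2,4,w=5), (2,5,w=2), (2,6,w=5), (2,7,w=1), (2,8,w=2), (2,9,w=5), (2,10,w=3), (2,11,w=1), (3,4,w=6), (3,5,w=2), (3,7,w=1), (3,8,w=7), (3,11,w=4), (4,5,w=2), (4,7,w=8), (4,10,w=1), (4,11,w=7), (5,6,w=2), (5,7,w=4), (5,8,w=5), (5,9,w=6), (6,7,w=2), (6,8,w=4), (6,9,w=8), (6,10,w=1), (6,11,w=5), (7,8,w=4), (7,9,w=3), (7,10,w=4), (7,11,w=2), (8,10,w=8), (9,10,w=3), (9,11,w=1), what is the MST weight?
12 (MST edges: (1,3,w=1), (1,5,w=1), (2,7,w=1), (2,8,w=2), (2,11,w=1), (3,7,w=1), (4,5,w=2), (4,10,w=1), (6,10,w=1), (9,11,w=1); sum of weights 1 + 1 + 1 + 2 + 1 + 1 + 2 + 1 + 1 + 1 = 12)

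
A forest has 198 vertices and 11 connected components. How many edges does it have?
187 (Each of the 11 component trees on V_i vertices has V_i - 1 edges; summing gives V - C = 198 - 11 = 187)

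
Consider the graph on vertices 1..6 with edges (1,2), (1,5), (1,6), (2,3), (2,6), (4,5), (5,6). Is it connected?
Yes (BFS from 1 visits [1, 2, 5, 6, 3, 4] — all 6 vertices reached)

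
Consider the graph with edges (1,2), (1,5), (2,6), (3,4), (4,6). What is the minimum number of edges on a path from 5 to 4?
4 (path: 5 -> 1 -> 2 -> 6 -> 4, 4 edges)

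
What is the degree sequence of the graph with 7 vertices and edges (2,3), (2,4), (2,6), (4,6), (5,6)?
[3, 3, 2, 1, 1, 0, 0] (degrees: deg(1)=0, deg(2)=3, deg(3)=1, deg(4)=2, deg(5)=1, deg(6)=3, deg(7)=0)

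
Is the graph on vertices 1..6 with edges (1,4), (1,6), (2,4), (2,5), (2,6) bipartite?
Yes. Partition: {1, 2, 3}, {4, 5, 6}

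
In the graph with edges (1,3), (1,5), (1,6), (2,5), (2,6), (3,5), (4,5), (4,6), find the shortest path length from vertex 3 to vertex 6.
2 (path: 3 -> 1 -> 6, 2 edges)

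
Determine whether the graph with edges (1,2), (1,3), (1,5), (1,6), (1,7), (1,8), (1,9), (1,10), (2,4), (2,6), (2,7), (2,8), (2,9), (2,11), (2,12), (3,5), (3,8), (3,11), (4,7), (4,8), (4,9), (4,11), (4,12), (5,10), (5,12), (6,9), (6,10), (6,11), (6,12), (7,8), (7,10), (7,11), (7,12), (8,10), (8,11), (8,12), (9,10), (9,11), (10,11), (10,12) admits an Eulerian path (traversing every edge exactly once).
Yes (the graph is connected and exactly 2 vertices have odd degree: {7, 12}; any Eulerian path must start and end at those)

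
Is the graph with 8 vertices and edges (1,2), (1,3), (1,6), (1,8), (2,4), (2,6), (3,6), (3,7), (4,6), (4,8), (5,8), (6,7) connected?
Yes (BFS from 1 visits [1, 2, 3, 6, 8, 4, 7, 5] — all 8 vertices reached)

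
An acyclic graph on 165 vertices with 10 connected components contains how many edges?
155 (Each of the 10 component trees on V_i vertices has V_i - 1 edges; summing gives V - C = 165 - 10 = 155)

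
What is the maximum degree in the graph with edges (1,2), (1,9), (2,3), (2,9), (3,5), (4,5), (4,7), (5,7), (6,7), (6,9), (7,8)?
4 (attained at vertex 7)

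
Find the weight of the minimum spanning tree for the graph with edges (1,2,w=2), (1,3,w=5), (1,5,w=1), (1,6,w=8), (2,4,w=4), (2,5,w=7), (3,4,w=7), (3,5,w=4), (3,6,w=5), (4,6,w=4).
15 (MST edges: (1,2,w=2), (1,5,w=1), (2,4,w=4), (3,5,w=4), (4,6,w=4); sum of weights 2 + 1 + 4 + 4 + 4 = 15)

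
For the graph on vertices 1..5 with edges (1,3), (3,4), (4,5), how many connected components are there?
2 (components: {1, 3, 4, 5}, {2})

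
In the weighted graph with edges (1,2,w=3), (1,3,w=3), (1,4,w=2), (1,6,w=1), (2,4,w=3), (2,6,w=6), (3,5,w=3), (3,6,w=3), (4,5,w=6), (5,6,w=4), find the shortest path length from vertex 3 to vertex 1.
3 (path: 3 -> 1; weights 3 = 3)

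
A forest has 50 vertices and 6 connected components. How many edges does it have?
44 (Each of the 6 component trees on V_i vertices has V_i - 1 edges; summing gives V - C = 50 - 6 = 44)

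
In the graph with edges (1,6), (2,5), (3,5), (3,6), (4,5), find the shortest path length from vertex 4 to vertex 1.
4 (path: 4 -> 5 -> 3 -> 6 -> 1, 4 edges)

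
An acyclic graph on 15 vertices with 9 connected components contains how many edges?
6 (Each of the 9 component trees on V_i vertices has V_i - 1 edges; summing gives V - C = 15 - 9 = 6)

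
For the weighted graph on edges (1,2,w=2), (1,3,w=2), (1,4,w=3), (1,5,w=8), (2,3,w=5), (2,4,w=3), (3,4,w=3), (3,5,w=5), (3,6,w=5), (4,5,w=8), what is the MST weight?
17 (MST edges: (1,2,w=2), (1,3,w=2), (1,4,w=3), (3,5,w=5), (3,6,w=5); sum of weights 2 + 2 + 3 + 5 + 5 = 17)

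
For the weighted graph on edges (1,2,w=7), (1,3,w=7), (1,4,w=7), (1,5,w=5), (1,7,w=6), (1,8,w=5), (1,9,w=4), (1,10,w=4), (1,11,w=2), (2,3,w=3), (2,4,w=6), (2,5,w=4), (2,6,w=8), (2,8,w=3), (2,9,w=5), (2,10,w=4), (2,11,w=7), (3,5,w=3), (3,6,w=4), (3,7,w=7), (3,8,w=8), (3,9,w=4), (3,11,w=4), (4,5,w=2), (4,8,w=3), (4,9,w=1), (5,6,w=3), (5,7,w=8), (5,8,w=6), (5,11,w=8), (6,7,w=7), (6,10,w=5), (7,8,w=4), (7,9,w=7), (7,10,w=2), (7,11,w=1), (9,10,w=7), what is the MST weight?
24 (MST edges: (1,9,w=4), (1,11,w=2), (2,3,w=3), (2,8,w=3), (3,5,w=3), (4,5,w=2), (4,9,w=1), (5,6,w=3), (7,10,w=2), (7,11,w=1); sum of weights 4 + 2 + 3 + 3 + 3 + 2 + 1 + 3 + 2 + 1 = 24)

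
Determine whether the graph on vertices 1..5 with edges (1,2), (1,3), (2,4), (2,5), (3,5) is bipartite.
Yes. Partition: {1, 4, 5}, {2, 3}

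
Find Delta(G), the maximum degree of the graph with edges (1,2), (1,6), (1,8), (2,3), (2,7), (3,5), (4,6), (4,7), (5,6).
3 (attained at vertices 1, 2, 6)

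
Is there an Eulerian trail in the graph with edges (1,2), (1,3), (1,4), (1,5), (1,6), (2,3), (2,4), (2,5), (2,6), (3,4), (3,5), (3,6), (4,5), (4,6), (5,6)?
No (6 vertices have odd degree: {1, 2, 3, 4, 5, 6}; Eulerian path requires 0 or 2)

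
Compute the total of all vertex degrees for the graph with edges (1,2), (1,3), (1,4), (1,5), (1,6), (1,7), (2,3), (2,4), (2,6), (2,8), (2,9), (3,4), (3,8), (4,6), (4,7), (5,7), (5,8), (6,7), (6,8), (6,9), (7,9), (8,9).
44 (handshake: sum of degrees = 2|E| = 2 x 22 = 44)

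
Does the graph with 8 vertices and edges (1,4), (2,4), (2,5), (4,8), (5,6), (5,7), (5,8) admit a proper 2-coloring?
Yes. Partition: {1, 2, 3, 6, 7, 8}, {4, 5}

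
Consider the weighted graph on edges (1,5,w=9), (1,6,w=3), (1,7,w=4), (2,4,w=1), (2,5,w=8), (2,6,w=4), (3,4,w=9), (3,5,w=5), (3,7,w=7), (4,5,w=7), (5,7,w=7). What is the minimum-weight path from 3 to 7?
7 (path: 3 -> 7; weights 7 = 7)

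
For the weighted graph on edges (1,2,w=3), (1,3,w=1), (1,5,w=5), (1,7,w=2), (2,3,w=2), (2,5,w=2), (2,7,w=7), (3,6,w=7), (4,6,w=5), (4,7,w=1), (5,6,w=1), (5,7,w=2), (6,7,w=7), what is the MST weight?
9 (MST edges: (1,3,w=1), (1,7,w=2), (2,3,w=2), (2,5,w=2), (4,7,w=1), (5,6,w=1); sum of weights 1 + 2 + 2 + 2 + 1 + 1 = 9)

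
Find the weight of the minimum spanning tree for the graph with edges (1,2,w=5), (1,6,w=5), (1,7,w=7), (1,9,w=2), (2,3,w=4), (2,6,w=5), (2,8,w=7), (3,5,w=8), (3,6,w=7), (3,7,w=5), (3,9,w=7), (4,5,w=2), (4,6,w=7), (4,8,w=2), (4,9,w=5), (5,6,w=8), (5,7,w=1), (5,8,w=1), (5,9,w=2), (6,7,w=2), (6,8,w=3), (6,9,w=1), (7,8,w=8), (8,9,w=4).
18 (MST edges: (1,2,w=5), (1,9,w=2), (2,3,w=4), (4,5,w=2), (5,7,w=1), (5,8,w=1), (5,9,w=2), (6,9,w=1); sum of weights 5 + 2 + 4 + 2 + 1 + 1 + 2 + 1 = 18)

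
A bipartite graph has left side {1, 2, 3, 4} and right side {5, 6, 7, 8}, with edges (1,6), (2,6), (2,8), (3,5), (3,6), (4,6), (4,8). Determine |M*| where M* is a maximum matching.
3 (matching: (1,6), (2,8), (3,5); upper bound min(|L|,|R|) = min(4,4) = 4)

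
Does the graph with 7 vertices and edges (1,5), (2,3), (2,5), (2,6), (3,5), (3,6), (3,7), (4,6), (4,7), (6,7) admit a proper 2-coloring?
No (odd cycle of length 3: 3 -> 5 -> 2 -> 3)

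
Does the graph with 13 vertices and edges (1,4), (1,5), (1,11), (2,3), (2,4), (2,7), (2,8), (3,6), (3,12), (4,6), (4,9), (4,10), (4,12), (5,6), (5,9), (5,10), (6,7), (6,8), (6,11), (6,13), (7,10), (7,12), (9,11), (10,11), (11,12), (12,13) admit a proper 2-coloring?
Yes. Partition: {1, 2, 6, 9, 10, 12}, {3, 4, 5, 7, 8, 11, 13}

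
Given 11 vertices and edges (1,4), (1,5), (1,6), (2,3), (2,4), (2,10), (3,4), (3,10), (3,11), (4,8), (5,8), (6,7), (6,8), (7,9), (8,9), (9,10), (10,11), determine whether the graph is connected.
Yes (BFS from 1 visits [1, 4, 5, 6, 2, 3, 8, 7, 10, 11, 9] — all 11 vertices reached)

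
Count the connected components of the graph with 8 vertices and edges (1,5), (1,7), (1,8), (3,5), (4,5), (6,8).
2 (components: {1, 3, 4, 5, 6, 7, 8}, {2})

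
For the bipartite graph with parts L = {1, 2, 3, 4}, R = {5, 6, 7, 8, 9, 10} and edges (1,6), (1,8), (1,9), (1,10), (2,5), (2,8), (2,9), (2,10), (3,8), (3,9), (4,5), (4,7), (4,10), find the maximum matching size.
4 (matching: (1,10), (2,9), (3,8), (4,7); upper bound min(|L|,|R|) = min(4,6) = 4)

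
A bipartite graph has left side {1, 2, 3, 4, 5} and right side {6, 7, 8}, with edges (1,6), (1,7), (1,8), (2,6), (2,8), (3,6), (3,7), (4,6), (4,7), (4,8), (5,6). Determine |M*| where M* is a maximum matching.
3 (matching: (1,8), (2,6), (3,7); upper bound min(|L|,|R|) = min(5,3) = 3)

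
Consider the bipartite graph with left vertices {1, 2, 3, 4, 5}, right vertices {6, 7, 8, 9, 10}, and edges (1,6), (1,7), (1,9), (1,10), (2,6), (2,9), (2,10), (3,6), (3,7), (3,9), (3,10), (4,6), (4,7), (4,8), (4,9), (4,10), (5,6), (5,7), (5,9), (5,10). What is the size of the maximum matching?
5 (matching: (1,10), (2,9), (3,7), (4,8), (5,6); upper bound min(|L|,|R|) = min(5,5) = 5)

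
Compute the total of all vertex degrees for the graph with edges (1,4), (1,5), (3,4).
6 (handshake: sum of degrees = 2|E| = 2 x 3 = 6)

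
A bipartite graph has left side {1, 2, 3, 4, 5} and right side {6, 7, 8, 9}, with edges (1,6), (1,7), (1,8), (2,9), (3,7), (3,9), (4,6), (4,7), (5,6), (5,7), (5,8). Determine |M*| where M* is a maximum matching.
4 (matching: (1,8), (2,9), (3,7), (4,6); upper bound min(|L|,|R|) = min(5,4) = 4)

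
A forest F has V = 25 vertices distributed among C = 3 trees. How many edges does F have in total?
22 (Each of the 3 component trees on V_i vertices has V_i - 1 edges; summing gives V - C = 25 - 3 = 22)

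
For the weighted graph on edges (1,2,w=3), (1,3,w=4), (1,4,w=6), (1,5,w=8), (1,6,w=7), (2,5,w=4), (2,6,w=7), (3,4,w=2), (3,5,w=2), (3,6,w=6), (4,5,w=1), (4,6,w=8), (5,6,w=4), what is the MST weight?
14 (MST edges: (1,2,w=3), (1,3,w=4), (3,4,w=2), (4,5,w=1), (5,6,w=4); sum of weights 3 + 4 + 2 + 1 + 4 = 14)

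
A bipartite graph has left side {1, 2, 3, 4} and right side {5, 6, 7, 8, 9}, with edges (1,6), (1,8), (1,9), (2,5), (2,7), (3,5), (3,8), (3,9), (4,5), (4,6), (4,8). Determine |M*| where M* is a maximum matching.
4 (matching: (1,9), (2,7), (3,8), (4,6); upper bound min(|L|,|R|) = min(4,5) = 4)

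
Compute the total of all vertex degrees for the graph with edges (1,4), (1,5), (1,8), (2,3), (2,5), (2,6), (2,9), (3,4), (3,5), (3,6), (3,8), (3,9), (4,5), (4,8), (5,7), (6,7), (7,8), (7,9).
36 (handshake: sum of degrees = 2|E| = 2 x 18 = 36)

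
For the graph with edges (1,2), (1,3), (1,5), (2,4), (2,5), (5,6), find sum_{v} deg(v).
12 (handshake: sum of degrees = 2|E| = 2 x 6 = 12)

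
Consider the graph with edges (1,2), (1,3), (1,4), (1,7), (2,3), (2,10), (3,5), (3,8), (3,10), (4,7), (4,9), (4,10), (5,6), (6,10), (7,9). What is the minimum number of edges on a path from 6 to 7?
3 (path: 6 -> 10 -> 4 -> 7, 3 edges)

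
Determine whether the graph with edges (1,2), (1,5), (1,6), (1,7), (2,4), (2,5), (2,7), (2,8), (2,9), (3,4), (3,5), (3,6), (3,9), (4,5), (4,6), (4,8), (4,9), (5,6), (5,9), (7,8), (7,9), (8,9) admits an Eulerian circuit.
Yes (the graph is connected and all 9 vertices have even degree)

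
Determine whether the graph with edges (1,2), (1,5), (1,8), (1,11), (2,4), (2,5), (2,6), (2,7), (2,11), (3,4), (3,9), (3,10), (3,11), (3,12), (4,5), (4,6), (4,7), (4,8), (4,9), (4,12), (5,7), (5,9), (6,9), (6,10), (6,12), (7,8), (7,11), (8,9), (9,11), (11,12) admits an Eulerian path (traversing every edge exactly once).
No (4 vertices have odd degree: {3, 5, 6, 7}; Eulerian path requires 0 or 2)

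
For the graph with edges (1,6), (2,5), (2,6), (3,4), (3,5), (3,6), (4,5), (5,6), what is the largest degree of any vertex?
4 (attained at vertices 5, 6)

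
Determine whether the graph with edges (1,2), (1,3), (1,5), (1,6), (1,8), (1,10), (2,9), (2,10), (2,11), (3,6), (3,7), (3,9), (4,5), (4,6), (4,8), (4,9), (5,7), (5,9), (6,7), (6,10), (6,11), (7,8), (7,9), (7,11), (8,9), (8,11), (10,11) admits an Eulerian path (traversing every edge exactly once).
Yes (the graph is connected and exactly 2 vertices have odd degree: {8, 11}; any Eulerian path must start and end at those)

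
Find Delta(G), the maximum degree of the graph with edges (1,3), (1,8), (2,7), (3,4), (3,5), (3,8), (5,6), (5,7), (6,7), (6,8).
4 (attained at vertex 3)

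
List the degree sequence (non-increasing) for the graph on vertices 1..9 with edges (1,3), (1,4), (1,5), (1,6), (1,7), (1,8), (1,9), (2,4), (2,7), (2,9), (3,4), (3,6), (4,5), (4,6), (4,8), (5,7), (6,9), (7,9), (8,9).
[7, 6, 5, 4, 4, 3, 3, 3, 3] (degrees: deg(1)=7, deg(2)=3, deg(3)=3, deg(4)=6, deg(5)=3, deg(6)=4, deg(7)=4, deg(8)=3, deg(9)=5)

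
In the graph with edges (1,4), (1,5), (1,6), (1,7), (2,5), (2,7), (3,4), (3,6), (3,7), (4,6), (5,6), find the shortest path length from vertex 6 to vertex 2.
2 (path: 6 -> 5 -> 2, 2 edges)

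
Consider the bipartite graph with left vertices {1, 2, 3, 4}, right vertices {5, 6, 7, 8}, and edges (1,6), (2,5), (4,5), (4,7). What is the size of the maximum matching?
3 (matching: (1,6), (2,5), (4,7); upper bound min(|L|,|R|) = min(4,4) = 4)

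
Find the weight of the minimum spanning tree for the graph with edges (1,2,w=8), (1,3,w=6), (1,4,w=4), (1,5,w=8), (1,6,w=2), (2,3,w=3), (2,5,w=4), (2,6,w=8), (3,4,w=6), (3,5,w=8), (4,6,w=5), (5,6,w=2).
15 (MST edges: (1,4,w=4), (1,6,w=2), (2,3,w=3), (2,5,w=4), (5,6,w=2); sum of weights 4 + 2 + 3 + 4 + 2 = 15)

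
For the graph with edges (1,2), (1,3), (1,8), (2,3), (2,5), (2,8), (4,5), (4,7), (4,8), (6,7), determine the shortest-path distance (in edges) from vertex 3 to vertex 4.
3 (path: 3 -> 2 -> 5 -> 4, 3 edges)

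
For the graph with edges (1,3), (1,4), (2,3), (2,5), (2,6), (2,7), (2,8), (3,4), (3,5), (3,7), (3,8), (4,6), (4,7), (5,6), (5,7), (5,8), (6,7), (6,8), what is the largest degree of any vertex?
6 (attained at vertex 3)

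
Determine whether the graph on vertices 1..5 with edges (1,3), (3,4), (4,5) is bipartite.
Yes. Partition: {1, 2, 4}, {3, 5}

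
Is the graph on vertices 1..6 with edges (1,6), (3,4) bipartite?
Yes. Partition: {1, 2, 3, 5}, {4, 6}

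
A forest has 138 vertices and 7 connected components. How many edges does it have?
131 (Each of the 7 component trees on V_i vertices has V_i - 1 edges; summing gives V - C = 138 - 7 = 131)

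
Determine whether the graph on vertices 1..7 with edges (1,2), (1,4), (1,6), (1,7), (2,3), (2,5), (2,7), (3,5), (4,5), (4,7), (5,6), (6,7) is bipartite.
No (odd cycle of length 3: 4 -> 1 -> 7 -> 4)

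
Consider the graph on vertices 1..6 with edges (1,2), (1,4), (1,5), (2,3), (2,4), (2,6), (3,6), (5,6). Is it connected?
Yes (BFS from 1 visits [1, 2, 4, 5, 3, 6] — all 6 vertices reached)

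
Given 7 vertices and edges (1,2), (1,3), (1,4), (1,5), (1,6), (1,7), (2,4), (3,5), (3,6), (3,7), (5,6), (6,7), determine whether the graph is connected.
Yes (BFS from 1 visits [1, 2, 3, 4, 5, 6, 7] — all 7 vertices reached)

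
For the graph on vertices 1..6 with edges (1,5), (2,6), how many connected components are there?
4 (components: {1, 5}, {2, 6}, {3}, {4})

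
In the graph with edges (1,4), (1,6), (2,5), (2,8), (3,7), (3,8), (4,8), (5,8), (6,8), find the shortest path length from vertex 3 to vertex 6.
2 (path: 3 -> 8 -> 6, 2 edges)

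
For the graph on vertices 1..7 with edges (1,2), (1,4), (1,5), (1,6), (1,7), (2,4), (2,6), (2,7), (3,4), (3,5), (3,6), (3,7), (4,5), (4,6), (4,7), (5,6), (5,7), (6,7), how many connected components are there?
1 (components: {1, 2, 3, 4, 5, 6, 7})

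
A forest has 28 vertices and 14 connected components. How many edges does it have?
14 (Each of the 14 component trees on V_i vertices has V_i - 1 edges; summing gives V - C = 28 - 14 = 14)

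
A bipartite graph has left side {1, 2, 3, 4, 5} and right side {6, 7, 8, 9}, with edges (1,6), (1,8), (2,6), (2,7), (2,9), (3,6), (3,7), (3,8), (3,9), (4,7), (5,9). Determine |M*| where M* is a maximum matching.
4 (matching: (1,8), (2,9), (3,6), (4,7); upper bound min(|L|,|R|) = min(5,4) = 4)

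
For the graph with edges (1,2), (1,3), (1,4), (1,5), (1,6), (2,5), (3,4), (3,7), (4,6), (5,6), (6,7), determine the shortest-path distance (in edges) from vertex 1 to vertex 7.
2 (path: 1 -> 6 -> 7, 2 edges)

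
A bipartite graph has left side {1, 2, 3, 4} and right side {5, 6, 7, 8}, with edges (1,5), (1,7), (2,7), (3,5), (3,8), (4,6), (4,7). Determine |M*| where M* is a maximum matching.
4 (matching: (1,5), (2,7), (3,8), (4,6); upper bound min(|L|,|R|) = min(4,4) = 4)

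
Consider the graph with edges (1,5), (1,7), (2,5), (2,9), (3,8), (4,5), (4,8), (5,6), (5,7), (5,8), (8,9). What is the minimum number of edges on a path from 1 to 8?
2 (path: 1 -> 5 -> 8, 2 edges)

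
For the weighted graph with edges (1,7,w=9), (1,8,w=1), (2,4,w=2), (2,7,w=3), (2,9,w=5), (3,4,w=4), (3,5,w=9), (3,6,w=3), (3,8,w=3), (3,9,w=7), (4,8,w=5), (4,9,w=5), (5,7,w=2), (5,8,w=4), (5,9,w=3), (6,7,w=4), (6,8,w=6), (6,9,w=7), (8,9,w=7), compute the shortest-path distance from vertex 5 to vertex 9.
3 (path: 5 -> 9; weights 3 = 3)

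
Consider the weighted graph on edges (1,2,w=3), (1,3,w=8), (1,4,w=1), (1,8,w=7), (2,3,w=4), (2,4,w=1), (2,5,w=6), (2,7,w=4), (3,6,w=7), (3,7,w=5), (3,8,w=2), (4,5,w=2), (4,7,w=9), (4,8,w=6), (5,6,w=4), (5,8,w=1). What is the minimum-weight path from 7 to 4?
5 (path: 7 -> 2 -> 4; weights 4 + 1 = 5)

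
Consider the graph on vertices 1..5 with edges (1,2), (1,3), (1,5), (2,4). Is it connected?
Yes (BFS from 1 visits [1, 2, 3, 5, 4] — all 5 vertices reached)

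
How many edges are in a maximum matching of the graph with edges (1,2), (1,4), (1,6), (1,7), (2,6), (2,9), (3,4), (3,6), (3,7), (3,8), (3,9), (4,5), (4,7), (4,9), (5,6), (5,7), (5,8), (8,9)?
4 (matching: (1,7), (3,6), (4,9), (5,8); upper bound floor(n/2) = floor(9/2) = 4)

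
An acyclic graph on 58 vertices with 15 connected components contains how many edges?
43 (Each of the 15 component trees on V_i vertices has V_i - 1 edges; summing gives V - C = 58 - 15 = 43)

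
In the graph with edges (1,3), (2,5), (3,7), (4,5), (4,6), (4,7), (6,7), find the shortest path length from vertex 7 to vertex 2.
3 (path: 7 -> 4 -> 5 -> 2, 3 edges)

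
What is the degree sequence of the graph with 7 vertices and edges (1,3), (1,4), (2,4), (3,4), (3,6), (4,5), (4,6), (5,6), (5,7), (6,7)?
[5, 4, 3, 3, 2, 2, 1] (degrees: deg(1)=2, deg(2)=1, deg(3)=3, deg(4)=5, deg(5)=3, deg(6)=4, deg(7)=2)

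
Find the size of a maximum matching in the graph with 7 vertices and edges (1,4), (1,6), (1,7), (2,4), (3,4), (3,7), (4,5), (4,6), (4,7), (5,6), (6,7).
3 (matching: (1,6), (3,7), (4,5); upper bound floor(n/2) = floor(7/2) = 3)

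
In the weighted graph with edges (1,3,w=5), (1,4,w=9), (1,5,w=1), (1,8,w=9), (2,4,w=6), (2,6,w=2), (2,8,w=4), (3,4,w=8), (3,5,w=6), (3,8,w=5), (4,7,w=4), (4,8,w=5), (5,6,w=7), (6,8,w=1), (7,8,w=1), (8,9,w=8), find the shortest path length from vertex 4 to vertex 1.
9 (path: 4 -> 1; weights 9 = 9)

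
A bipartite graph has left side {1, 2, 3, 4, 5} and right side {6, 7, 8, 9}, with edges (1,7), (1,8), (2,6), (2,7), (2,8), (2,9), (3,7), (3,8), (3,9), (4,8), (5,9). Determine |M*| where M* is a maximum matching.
4 (matching: (1,8), (2,6), (3,7), (5,9); upper bound min(|L|,|R|) = min(5,4) = 4)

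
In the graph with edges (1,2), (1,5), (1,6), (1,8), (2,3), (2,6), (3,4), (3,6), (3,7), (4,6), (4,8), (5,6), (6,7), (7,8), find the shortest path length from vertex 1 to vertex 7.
2 (path: 1 -> 8 -> 7, 2 edges)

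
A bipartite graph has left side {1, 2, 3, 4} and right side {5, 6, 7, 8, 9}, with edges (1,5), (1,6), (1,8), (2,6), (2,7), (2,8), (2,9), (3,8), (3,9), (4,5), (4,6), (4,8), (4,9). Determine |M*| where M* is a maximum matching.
4 (matching: (1,8), (2,7), (3,9), (4,6); upper bound min(|L|,|R|) = min(4,5) = 4)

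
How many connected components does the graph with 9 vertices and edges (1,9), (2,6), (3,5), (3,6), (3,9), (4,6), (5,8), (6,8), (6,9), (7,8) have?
1 (components: {1, 2, 3, 4, 5, 6, 7, 8, 9})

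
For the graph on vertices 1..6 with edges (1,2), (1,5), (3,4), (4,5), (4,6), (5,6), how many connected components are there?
1 (components: {1, 2, 3, 4, 5, 6})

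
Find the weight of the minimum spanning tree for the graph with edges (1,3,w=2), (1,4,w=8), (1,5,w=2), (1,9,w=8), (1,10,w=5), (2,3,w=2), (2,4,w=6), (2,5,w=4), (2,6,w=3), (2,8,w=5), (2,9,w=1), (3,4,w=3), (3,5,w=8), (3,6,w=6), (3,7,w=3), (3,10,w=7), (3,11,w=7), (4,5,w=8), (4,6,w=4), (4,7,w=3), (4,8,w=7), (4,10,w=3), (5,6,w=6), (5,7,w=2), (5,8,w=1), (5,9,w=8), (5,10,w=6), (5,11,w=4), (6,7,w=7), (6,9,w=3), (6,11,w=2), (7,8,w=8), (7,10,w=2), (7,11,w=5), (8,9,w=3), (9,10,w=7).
20 (MST edges: (1,3,w=2), (1,5,w=2), (2,3,w=2), (2,6,w=3), (2,9,w=1), (3,4,w=3), (5,7,w=2), (5,8,w=1), (6,11,w=2), (7,10,w=2); sum of weights 2 + 2 + 2 + 3 + 1 + 3 + 2 + 1 + 2 + 2 = 20)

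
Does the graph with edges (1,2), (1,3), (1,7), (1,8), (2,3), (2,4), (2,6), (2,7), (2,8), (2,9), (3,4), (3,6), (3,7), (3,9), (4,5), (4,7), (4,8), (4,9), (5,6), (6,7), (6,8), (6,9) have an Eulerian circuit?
No (2 vertices have odd degree: {2, 7}; Eulerian circuit requires 0)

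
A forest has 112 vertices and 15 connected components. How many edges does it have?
97 (Each of the 15 component trees on V_i vertices has V_i - 1 edges; summing gives V - C = 112 - 15 = 97)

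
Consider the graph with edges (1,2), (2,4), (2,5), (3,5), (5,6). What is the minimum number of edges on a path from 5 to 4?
2 (path: 5 -> 2 -> 4, 2 edges)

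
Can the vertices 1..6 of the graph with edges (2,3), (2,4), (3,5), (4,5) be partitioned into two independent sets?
Yes. Partition: {1, 2, 5, 6}, {3, 4}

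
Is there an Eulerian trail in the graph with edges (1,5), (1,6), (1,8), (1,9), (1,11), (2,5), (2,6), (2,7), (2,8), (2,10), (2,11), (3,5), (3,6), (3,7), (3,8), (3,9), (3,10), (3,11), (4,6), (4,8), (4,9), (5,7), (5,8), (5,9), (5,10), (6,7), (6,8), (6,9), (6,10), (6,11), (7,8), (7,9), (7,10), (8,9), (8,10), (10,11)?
No (10 vertices have odd degree: {1, 3, 4, 5, 6, 7, 8, 9, 10, 11}; Eulerian path requires 0 or 2)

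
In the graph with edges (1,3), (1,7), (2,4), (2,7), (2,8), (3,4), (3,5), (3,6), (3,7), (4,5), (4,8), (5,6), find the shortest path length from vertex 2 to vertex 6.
3 (path: 2 -> 4 -> 5 -> 6, 3 edges)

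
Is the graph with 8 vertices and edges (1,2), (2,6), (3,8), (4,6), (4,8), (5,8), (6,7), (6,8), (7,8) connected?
Yes (BFS from 1 visits [1, 2, 6, 4, 7, 8, 3, 5] — all 8 vertices reached)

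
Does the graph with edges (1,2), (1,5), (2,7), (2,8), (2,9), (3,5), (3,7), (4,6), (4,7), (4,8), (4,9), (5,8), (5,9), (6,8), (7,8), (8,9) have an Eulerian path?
Yes — and in fact it has an Eulerian circuit (the graph is connected and all 9 vertices have even degree)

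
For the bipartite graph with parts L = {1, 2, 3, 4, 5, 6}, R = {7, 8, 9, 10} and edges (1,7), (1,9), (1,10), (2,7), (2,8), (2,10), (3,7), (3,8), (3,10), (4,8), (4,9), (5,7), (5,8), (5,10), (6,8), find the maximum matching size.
4 (matching: (1,10), (2,8), (3,7), (4,9); upper bound min(|L|,|R|) = min(6,4) = 4)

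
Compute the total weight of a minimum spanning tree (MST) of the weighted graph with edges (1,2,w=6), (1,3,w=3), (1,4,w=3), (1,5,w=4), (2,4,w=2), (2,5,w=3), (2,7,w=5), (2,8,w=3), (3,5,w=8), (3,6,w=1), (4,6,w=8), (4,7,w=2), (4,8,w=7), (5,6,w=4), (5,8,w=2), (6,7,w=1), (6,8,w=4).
14 (MST edges: (1,3,w=3), (2,4,w=2), (2,5,w=3), (3,6,w=1), (4,7,w=2), (5,8,w=2), (6,7,w=1); sum of weights 3 + 2 + 3 + 1 + 2 + 2 + 1 = 14)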